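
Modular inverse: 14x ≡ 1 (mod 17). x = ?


Use the extended Euclidean algorithm to write 1 = 14·s + 17·t; then s mod 17 is the inverse.
Euclidean algorithm:
  14 = 0·17 + 14
  17 = 1·14 + 3
  14 = 4·3 + 2
  3 = 1·2 + 1
  2 = 2·1 + 0
gcd(14,17) = 1
Back-substitution gives: 14·(-6) + 17·(5) = 1
So 14⁻¹ ≡ -6 ≡ 11 (mod 17)
Check: 14 × 11 = 154 ≡ 1 (mod 17) ✓

14⁻¹ ≡ 11 (mod 17)


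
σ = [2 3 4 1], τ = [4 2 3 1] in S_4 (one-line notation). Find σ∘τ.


σ∘τ: apply τ first, then σ
1 →τ 4 →σ 1
2 →τ 2 →σ 3
3 →τ 3 →σ 4
4 →τ 1 →σ 2

σ∘τ = [1 3 4 2]


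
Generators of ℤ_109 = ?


g generates ℤ_n iff gcd(g,n) = 1
Prime factors of 109: 109
Generators are g ∈ {1,...,108} not divisible by any of these primes.
Generators: {1, 2, 3, 4, 5, 6, 7, 8, 9, 10, 11, 12, 13, 14, 15, 16, 17, 18, 19, 20, 21, 22, 23, 24, 25, 26, 27, 28, 29, 30, 31, 32, 33, 34, 35, 36, 37, 38, 39, 40, 41, 42, 43, 44, 45, 46, 47, 48, 49, 50, 51, 52, 53, 54, 55, 56, 57, 58, 59, 60, 61, 62, 63, 64, 65, 66, 67, 68, 69, 70, 71, 72, 73, 74, 75, 76, 77, 78, 79, 80, 81, 82, 83, 84, 85, 86, 87, 88, 89, 90, 91, 92, 93, 94, 95, 96, 97, 98, 99, 100, 101, 102, 103, 104, 105, 106, 107, 108}
Number of generators = φ(109) = 108

Generators of ℤ_109 = {1, 2, 3, 4, 5, 6, 7, 8, 9, 10, 11, 12, 13, 14, 15, 16, 17, 18, 19, 20, 21, 22, 23, 24, 25, 26, 27, 28, 29, 30, 31, 32, 33, 34, 35, 36, 37, 38, 39, 40, 41, 42, 43, 44, 45, 46, 47, 48, 49, 50, 51, 52, 53, 54, 55, 56, 57, 58, 59, 60, 61, 62, 63, 64, 65, 66, 67, 68, 69, 70, 71, 72, 73, 74, 75, 76, 77, 78, 79, 80, 81, 82, 83, 84, 85, 86, 87, 88, 89, 90, 91, 92, 93, 94, 95, 96, 97, 98, 99, 100, 101, 102, 103, 104, 105, 106, 107, 108}


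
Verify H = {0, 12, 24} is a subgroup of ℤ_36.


Subgroup test for H = {0, 12, 24} in (ℤ_36, +):
(1) 0 ∈ H? Yes
(2) Closure: for all a,b ∈ H, (a+b) mod 36 ∈ H? Yes
(3) Inverses: for all a ∈ H, -a mod 36 ∈ H? Yes

Yes, H is a subgroup of ℤ_36


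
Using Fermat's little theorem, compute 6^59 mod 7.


Fermat's little theorem: if p is prime and gcd(a,p)=1, then a^(p-1) ≡ 1 (mod p)
p = 7 is prime, gcd(6,7) = 1
Reduce exponent: 59 mod 6 = 5
So 6^59 ≡ 6^5 (mod 7)
6^5 mod 7 = 6

6^59 ≡ 6 (mod 7)


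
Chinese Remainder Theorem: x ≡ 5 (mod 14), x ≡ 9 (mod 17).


m₁ = 14, m₂ = 17, gcd = 1, so CRT applies. M = m₁·m₂ = 238
Let M₁ = M/m₁ = 17, M₂ = M/m₂ = 14
Find y₁ ≡ M₁⁻¹ (mod m₁): 17⁻¹ ≡ 5 (mod 14)
Find y₂ ≡ M₂⁻¹ (mod m₂): 14⁻¹ ≡ 11 (mod 17)
x = a₁·M₁·y₁ + a₂·M₂·y₂ = 5·17·5 + 9·14·11 = 1811
Reduce mod 238: x ≡ 145
Check: 145 mod 14 = 5 ✓, 145 mod 17 = 9 ✓

x ≡ 145 (mod 238)


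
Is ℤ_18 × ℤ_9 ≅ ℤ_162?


Comparing ℤ_18 × ℤ_9 and ℤ_162:
gcd(18,9) = 9 ≠ 1. Max element order in ℤ_18×ℤ_9 is lcm(18,9) = 18 < 162, so it has no element of order 162

No, ℤ_18 × ℤ_9 ≇ ℤ_162


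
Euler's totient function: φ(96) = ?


Factor n: 96 = 2^5 × 3
φ(n) = n · ∏(1 - 1/p) over distinct primes p | n
φ(96) = 96 · (1 - 1/2) · (1 - 1/3) = 32

φ(96) = 32


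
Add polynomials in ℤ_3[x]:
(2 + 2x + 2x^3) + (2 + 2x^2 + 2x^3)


Add coefficients mod 3:
x^0: 2 + 2 = 1 (mod 3)
x^1: 2 + 0 = 2 (mod 3)
x^2: 0 + 2 = 2 (mod 3)
x^3: 2 + 2 = 1 (mod 3)
Result: 1 + 2x + 2x^2 + x^3

f + g = 1 + 2x + 2x^2 + x^3


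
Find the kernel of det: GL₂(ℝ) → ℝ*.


Kernel = preimage of identity
ker(det) = {A | det(A) = 1} = SL₂(ℝ)

ker(det) = SL₂(ℝ)


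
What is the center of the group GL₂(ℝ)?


Z(G) = {g ∈ G | gx = xg for all x ∈ G}
Only scalar multiples of the identity commute with all invertible matrices

Z(GL₂(ℝ)) = {aI : a ∈ ℝ, a ≠ 0}


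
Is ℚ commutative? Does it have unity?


ℚ is a field: commutative, has unity, every nonzero element is a unit (hence an integral domain)
Commutative: Yes
Integral domain: Yes
Has unity: Yes

ℚ: Commutative=Yes, Unity=Yes


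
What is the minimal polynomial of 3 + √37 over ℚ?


Let α = 3 + √37. Then α - 3 = √37, so (α - 3)² = 37, giving α² - 6α - 28 = 0. Degree 2 and α ∉ ℚ, so this is the minimal polynomial.

Minimal polynomial: x² - 6x - 28


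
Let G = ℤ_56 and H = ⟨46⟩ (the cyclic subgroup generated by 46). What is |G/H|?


|⟨46⟩| = n / gcd(46, 56) = 56 / 2 = 28
H is normal (ℤ_56 is abelian).
|G/H| = |G| / |H| = 56 / 28 = 2

|G/H| = 2


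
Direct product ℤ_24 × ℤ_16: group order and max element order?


|ℤ_24 × ℤ_16| = 24 × 16 = 384
Max element order = lcm(24,16) = 48
Cyclic? No (gcd=8)

|ℤ_24×ℤ_16| = 384, max element order = 48


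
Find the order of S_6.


|S_n| = n! (number of permutations of n symbols)
|S_6| = 6! = 720

|S_6| = 720


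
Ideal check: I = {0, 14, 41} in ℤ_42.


Check ideal conditions for I = {0, 14, 41} in ℤ_42:
(1) I is an additive subgroup? No
(2) For r ∈ ℤ_42 and a ∈ I: r·a ∈ I? No  [counterexample: r=2, a=14, r·a mod 42 = 28 ∉ I]

No, I is not an ideal of ℤ_42


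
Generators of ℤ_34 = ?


g generates ℤ_n iff gcd(g,n) = 1
Prime factors of 34: 2, 17
Generators are g ∈ {1,...,33} not divisible by any of these primes.
Generators: {1, 3, 5, 7, 9, 11, 13, 15, 19, 21, 23, 25, 27, 29, 31, 33}
Number of generators = φ(34) = 16

Generators of ℤ_34 = {1, 3, 5, 7, 9, 11, 13, 15, 19, 21, 23, 25, 27, 29, 31, 33}


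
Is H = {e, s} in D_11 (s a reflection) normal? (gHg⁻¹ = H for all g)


H = {e, s} in D_11 (s a reflection)
r·s·r⁻¹ = sr⁻² ≠ s for n ≥ 3, so {e, s} is not closed under conjugation

No, not a normal subgroup


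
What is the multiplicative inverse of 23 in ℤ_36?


Use the extended Euclidean algorithm to write 1 = 23·s + 36·t; then s mod 36 is the inverse.
Euclidean algorithm:
  23 = 0·36 + 23
  36 = 1·23 + 13
  23 = 1·13 + 10
  13 = 1·10 + 3
  10 = 3·3 + 1
  3 = 3·1 + 0
gcd(23,36) = 1
Back-substitution gives: 23·(11) + 36·(-7) = 1
So 23⁻¹ ≡ 11 ≡ 11 (mod 36)
Check: 23 × 11 = 253 ≡ 1 (mod 36) ✓

23⁻¹ ≡ 11 (mod 36)


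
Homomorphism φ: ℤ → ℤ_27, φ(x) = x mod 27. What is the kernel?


Kernel = preimage of identity
ker(φ) = {x ∈ ℤ : x ≡ 0 (mod 27)} = 27ℤ = {0, ±27, ±54, ...}

ker(φ) = 27ℤ


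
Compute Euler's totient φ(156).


Factor n: 156 = 2^2 × 3 × 13
φ(n) = n · ∏(1 - 1/p) over distinct primes p | n
φ(156) = 156 · (1 - 1/2) · (1 - 1/3) · (1 - 1/13) = 48

φ(156) = 48


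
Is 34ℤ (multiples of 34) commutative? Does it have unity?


34ℤ is a commutative ring under +,× but has no multiplicative identity (1 ∉ 34ℤ); it has no zero divisors, but without unity it is not an integral domain
Commutative: Yes
Integral domain: No
Has unity: No

34ℤ (multiples of 34): Commutative=Yes, Unity=No


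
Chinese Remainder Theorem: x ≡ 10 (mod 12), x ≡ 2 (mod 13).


m₁ = 12, m₂ = 13, gcd = 1, so CRT applies. M = m₁·m₂ = 156
Let M₁ = M/m₁ = 13, M₂ = M/m₂ = 12
Find y₁ ≡ M₁⁻¹ (mod m₁): 13⁻¹ ≡ 1 (mod 12)
Find y₂ ≡ M₂⁻¹ (mod m₂): 12⁻¹ ≡ 12 (mod 13)
x = a₁·M₁·y₁ + a₂·M₂·y₂ = 10·13·1 + 2·12·12 = 418
Reduce mod 156: x ≡ 106
Check: 106 mod 12 = 10 ✓, 106 mod 13 = 2 ✓

x ≡ 106 (mod 156)


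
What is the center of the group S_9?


Z(G) = {g ∈ G | gx = xg for all x ∈ G}
S_n is non-abelian for n ≥ 3; Z(S_9) is trivial

Z(S_9) = {e}


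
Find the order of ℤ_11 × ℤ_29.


|A × B| = |A| · |B|
|ℤ_11 × ℤ_29| = 11 × 29 = 319

|ℤ_11 × ℤ_29| = 319


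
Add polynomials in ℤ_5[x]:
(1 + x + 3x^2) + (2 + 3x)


Add coefficients mod 5:
x^0: 1 + 2 = 3 (mod 5)
x^1: 1 + 3 = 4 (mod 5)
x^2: 3 + 0 = 3 (mod 5)
Result: 3 + 4x + 3x^2

f + g = 3 + 4x + 3x^2


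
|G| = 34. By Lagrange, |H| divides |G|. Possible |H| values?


Lagrange's theorem: |H| divides |G|
|G| = 34
Divisors of 34: 1, 2, 17, 34

Possible subgroup orders: {1, 2, 17, 34}


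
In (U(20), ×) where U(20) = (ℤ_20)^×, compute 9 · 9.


Operation: multiplication mod 20
9 · 9 = (a × b) mod 20 with a = 9, b = 9

9 · 9 = 1


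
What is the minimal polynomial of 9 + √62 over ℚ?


Let α = 9 + √62. Then α - 9 = √62, so (α - 9)² = 62, giving α² - 18α + 19 = 0. Degree 2 and α ∉ ℚ, so this is the minimal polynomial.

Minimal polynomial: x² - 18x + 19


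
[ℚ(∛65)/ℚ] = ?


∛65 has minimal polynomial x³ - 65 (irreducible over ℚ since 65 is not a perfect cube)

[ℚ(∛65)/ℚ] = 3


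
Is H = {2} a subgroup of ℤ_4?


Subgroup test for H = {2} in (ℤ_4, +):
(1) 0 ∈ H? No
(2) Closure: for all a,b ∈ H, (a+b) mod 4 ∈ H? No  [counterexample: 2 + 2 = 0 ∉ H]
(3) Inverses: for all a ∈ H, -a mod 4 ∈ H? Yes

No, H is not a subgroup of ℤ_4


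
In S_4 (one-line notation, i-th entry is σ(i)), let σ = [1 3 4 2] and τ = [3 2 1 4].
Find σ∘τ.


σ∘τ: apply τ first, then σ
1 →τ 3 →σ 4
2 →τ 2 →σ 3
3 →τ 1 →σ 1
4 →τ 4 →σ 2

σ∘τ = [4 3 1 2]


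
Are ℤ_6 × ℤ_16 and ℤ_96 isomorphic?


Comparing ℤ_6 × ℤ_16 and ℤ_96:
gcd(6,16) = 2 ≠ 1. Max element order in ℤ_6×ℤ_16 is lcm(6,16) = 48 < 96, so it has no element of order 96

No, ℤ_6 × ℤ_16 ≇ ℤ_96


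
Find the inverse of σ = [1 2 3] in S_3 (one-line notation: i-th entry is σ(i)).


To find σ⁻¹, swap domain and range:
σ(1) = 1 → σ⁻¹(1) = 1
σ(2) = 2 → σ⁻¹(2) = 2
σ(3) = 3 → σ⁻¹(3) = 3

σ⁻¹ = [1 2 3]


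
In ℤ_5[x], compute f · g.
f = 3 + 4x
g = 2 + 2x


Expand and collect like terms; reduce coefficients mod 5:
x^0: 3·2 = 6 ≡ 1 (mod 5)
x^1: 3·2 + 4·2 = 14 ≡ 4 (mod 5)
x^2: 4·2 = 8 ≡ 3 (mod 5)
Result: 1 + 4x + 3x^2

f · g = 1 + 4x + 3x^2


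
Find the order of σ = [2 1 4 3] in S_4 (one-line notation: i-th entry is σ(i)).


Cycle decomposition: (1 2) (3 4)
Cycle lengths: 2, 2
Order = lcm(2, 2) = 2

ord(σ) = 2


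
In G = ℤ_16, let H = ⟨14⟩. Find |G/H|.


|⟨14⟩| = n / gcd(14, 16) = 16 / 2 = 8
H is normal (ℤ_16 is abelian).
|G/H| = |G| / |H| = 16 / 8 = 2

|G/H| = 2


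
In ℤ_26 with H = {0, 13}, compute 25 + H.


25 + H = {25 + h (mod 26) : h ∈ H}
25+0=25, 25+13=12
25 + H = {12, 25} = 12 + H

25 + H = {12, 25}


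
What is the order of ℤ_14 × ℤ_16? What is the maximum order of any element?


|ℤ_14 × ℤ_16| = 14 × 16 = 224
Max element order = lcm(14,16) = 112
Cyclic? No (gcd=2)

|ℤ_14×ℤ_16| = 224, max element order = 112


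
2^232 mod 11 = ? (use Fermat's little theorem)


Fermat's little theorem: if p is prime and gcd(a,p)=1, then a^(p-1) ≡ 1 (mod p)
p = 11 is prime, gcd(2,11) = 1
Reduce exponent: 232 mod 10 = 2
So 2^232 ≡ 2^2 (mod 11)
2^2 mod 11 = 4

2^232 ≡ 4 (mod 11)


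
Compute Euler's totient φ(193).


Factor n: 193 = 193
φ(n) = n · ∏(1 - 1/p) over distinct primes p | n
φ(193) = 193 · (1 - 1/193) = 192

φ(193) = 192


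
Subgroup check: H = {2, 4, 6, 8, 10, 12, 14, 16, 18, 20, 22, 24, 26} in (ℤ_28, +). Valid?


Subgroup test for H = {2, 4, 6, 8, 10, 12, 14, 16, 18, 20, 22, 24, 26} in (ℤ_28, +):
(1) 0 ∈ H? No
(2) Closure: for all a,b ∈ H, (a+b) mod 28 ∈ H? No  [counterexample: 2 + 26 = 0 ∉ H]
(3) Inverses: for all a ∈ H, -a mod 28 ∈ H? Yes

No, H is not a subgroup of ℤ_28


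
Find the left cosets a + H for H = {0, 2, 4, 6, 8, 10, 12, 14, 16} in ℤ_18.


H = {0, 2, 4, 6, 8, 10, 12, 14, 16}, |H| = 9
Number of cosets = |G|/|H| = 18/9 = 2
0 + H = {0, 2, 4, 6, 8, 10, 12, 14, 16}
1 + H = {1, 3, 5, 7, 9, 11, 13, 15, 17}

Cosets: 0+H={0,2,4,6,8,10,12,14,16}; 1+H={1,3,5,7,9,11,13,15,17}


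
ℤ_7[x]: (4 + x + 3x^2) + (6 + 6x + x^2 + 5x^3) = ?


Add coefficients mod 7:
x^0: 4 + 6 = 3 (mod 7)
x^1: 1 + 6 = 0 (mod 7)
x^2: 3 + 1 = 4 (mod 7)
x^3: 0 + 5 = 5 (mod 7)
Result: 3 + 4x^2 + 5x^3

f + g = 3 + 4x^2 + 5x^3


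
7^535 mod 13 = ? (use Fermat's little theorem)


Fermat's little theorem: if p is prime and gcd(a,p)=1, then a^(p-1) ≡ 1 (mod p)
p = 13 is prime, gcd(7,13) = 1
Reduce exponent: 535 mod 12 = 7
So 7^535 ≡ 7^7 (mod 13)
7^7 mod 13 = 6

7^535 ≡ 6 (mod 13)


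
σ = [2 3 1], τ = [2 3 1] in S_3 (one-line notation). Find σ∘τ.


σ∘τ: apply τ first, then σ
1 →τ 2 →σ 3
2 →τ 3 →σ 1
3 →τ 1 →σ 2

σ∘τ = [3 1 2]


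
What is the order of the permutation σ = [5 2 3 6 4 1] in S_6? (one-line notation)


Cycle decomposition: (1 5 4 6)
Cycle lengths: 4
Order = lcm(4) = 4

ord(σ) = 4


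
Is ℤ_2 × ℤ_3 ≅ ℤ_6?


Comparing ℤ_2 × ℤ_3 and ℤ_6:
gcd(2,3) = 1, so ℤ_2 × ℤ_3 ≅ ℤ_6 (CRT)

Yes, ℤ_2 × ℤ_3 ≅ ℤ_6


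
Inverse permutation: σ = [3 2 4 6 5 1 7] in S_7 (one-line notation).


To find σ⁻¹, swap domain and range:
σ(1) = 3 → σ⁻¹(3) = 1
σ(2) = 2 → σ⁻¹(2) = 2
σ(3) = 4 → σ⁻¹(4) = 3
σ(4) = 6 → σ⁻¹(6) = 4
σ(5) = 5 → σ⁻¹(5) = 5
σ(6) = 1 → σ⁻¹(1) = 6
σ(7) = 7 → σ⁻¹(7) = 7

σ⁻¹ = [6 2 1 3 5 4 7]


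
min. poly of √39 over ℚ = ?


√39 satisfies x² - 39 = 0, irreducible over ℚ since 39 is squarefree

Minimal polynomial: x² - 39


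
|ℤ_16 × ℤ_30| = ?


|A × B| = |A| · |B|
|ℤ_16 × ℤ_30| = 16 × 30 = 480

|ℤ_16 × ℤ_30| = 480


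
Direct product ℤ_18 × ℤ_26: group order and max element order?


|ℤ_18 × ℤ_26| = 18 × 26 = 468
Max element order = lcm(18,26) = 234
Cyclic? No (gcd=2)

|ℤ_18×ℤ_26| = 468, max element order = 234


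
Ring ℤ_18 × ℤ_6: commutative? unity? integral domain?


Direct product ring; commutative with unity (1,1); but (1,0)·(0,1) = (0,0) gives zero divisors, so not an integral domain
Commutative: Yes
Integral domain: No
Has unity: Yes

ℤ_18 × ℤ_6: Commutative=Yes, Unity=Yes


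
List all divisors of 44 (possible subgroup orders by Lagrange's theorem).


Lagrange's theorem: |H| divides |G|
|G| = 44
Divisors of 44: 1, 2, 4, 11, 22, 44

Possible subgroup orders: {1, 2, 4, 11, 22, 44}


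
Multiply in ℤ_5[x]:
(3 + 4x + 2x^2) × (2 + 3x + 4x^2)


Expand and collect like terms; reduce coefficients mod 5:
x^0: 3·2 = 6 ≡ 1 (mod 5)
x^1: 3·3 + 4·2 = 17 ≡ 2 (mod 5)
x^2: 3·4 + 4·3 + 2·2 = 28 ≡ 3 (mod 5)
x^3: 4·4 + 2·3 = 22 ≡ 2 (mod 5)
x^4: 2·4 = 8 ≡ 3 (mod 5)
Result: 1 + 2x + 3x^2 + 2x^3 + 3x^4

f · g = 1 + 2x + 3x^2 + 2x^3 + 3x^4


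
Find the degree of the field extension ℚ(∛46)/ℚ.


∛46 has minimal polynomial x³ - 46 (irreducible over ℚ since 46 is not a perfect cube)

[ℚ(∛46)/ℚ] = 3


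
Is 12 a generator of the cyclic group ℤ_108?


g generates ℤ_n iff gcd(g, n) = 1
gcd(12, 108) = 12
Since gcd = 12 ≠ 1, ⟨12⟩ has order 9 < 108, so 12 is not a generator.

No, 12 does not generate ℤ_108


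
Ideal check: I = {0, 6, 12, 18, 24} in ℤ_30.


Check ideal conditions for I = {0, 6, 12, 18, 24} in ℤ_30:
(1) I is an additive subgroup? Yes
(2) For r ∈ ℤ_30 and a ∈ I: r·a ∈ I? Yes

Yes, I is an ideal of ℤ_30


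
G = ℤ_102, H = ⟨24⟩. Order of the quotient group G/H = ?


|⟨24⟩| = n / gcd(24, 102) = 102 / 6 = 17
H is normal (ℤ_102 is abelian).
|G/H| = |G| / |H| = 102 / 17 = 6

|G/H| = 6


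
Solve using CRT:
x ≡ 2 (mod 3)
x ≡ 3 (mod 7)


m₁ = 3, m₂ = 7, gcd = 1, so CRT applies. M = m₁·m₂ = 21
Let M₁ = M/m₁ = 7, M₂ = M/m₂ = 3
Find y₁ ≡ M₁⁻¹ (mod m₁): 7⁻¹ ≡ 1 (mod 3)
Find y₂ ≡ M₂⁻¹ (mod m₂): 3⁻¹ ≡ 5 (mod 7)
x = a₁·M₁·y₁ + a₂·M₂·y₂ = 2·7·1 + 3·3·5 = 59
Reduce mod 21: x ≡ 17
Check: 17 mod 3 = 2 ✓, 17 mod 7 = 3 ✓

x ≡ 17 (mod 21)


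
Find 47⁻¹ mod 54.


Use the extended Euclidean algorithm to write 1 = 47·s + 54·t; then s mod 54 is the inverse.
Euclidean algorithm:
  47 = 0·54 + 47
  54 = 1·47 + 7
  47 = 6·7 + 5
  7 = 1·5 + 2
  5 = 2·2 + 1
  2 = 2·1 + 0
gcd(47,54) = 1
Back-substitution gives: 47·(23) + 54·(-20) = 1
So 47⁻¹ ≡ 23 ≡ 23 (mod 54)
Check: 47 × 23 = 1081 ≡ 1 (mod 54) ✓

47⁻¹ ≡ 23 (mod 54)


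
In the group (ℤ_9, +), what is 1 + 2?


Operation: addition mod 9
1 + 2 = (a + b) mod 9 with a = 1, b = 2

1 + 2 = 3


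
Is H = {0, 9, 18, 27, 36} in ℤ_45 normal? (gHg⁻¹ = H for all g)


H = {0, 9, 18, 27, 36} in ℤ_45
ℤ_45 is abelian; every subgroup of an abelian group is normal

Yes, normal subgroup


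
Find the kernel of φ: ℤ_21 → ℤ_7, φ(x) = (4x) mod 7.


Kernel = preimage of identity
ker(φ) = {x ∈ ℤ_21 : 4x ≡ 0 (mod 7)}. Since 7 | 21, φ is well-defined. The kernel is the cyclic subgroup ⟨7⟩ of ℤ_21 (order 3), i.e. {0, 7, 14}

ker(φ) = {0, 7, 14}


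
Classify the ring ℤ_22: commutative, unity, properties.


ℤ_22 is a commutative ring with unity 1; 22 = 2×11 is composite, so 2·11 ≡ 0 gives zero divisors (not an integral domain)
Commutative: Yes
Integral domain: No
Has unity: Yes

ℤ_22: Commutative=Yes, Unity=Yes


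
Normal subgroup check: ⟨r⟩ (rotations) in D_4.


H = ⟨r⟩ (rotations) in D_4
The rotation subgroup ⟨r⟩ has index 2 in D_4, so it is normal

Yes, normal subgroup


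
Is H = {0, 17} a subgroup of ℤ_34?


Subgroup test for H = {0, 17} in (ℤ_34, +):
(1) 0 ∈ H? Yes
(2) Closure: for all a,b ∈ H, (a+b) mod 34 ∈ H? Yes
(3) Inverses: for all a ∈ H, -a mod 34 ∈ H? Yes

Yes, H is a subgroup of ℤ_34


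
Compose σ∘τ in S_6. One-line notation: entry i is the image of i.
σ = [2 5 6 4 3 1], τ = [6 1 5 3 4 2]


σ∘τ: apply τ first, then σ
1 →τ 6 →σ 1
2 →τ 1 →σ 2
3 →τ 5 →σ 3
4 →τ 3 →σ 6
5 →τ 4 →σ 4
6 →τ 2 →σ 5

σ∘τ = [1 2 3 6 4 5]


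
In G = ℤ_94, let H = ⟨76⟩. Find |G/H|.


|⟨76⟩| = n / gcd(76, 94) = 94 / 2 = 47
H is normal (ℤ_94 is abelian).
|G/H| = |G| / |H| = 94 / 47 = 2

|G/H| = 2


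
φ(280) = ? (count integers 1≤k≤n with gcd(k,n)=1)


Factor n: 280 = 2^3 × 5 × 7
φ(n) = n · ∏(1 - 1/p) over distinct primes p | n
φ(280) = 280 · (1 - 1/2) · (1 - 1/5) · (1 - 1/7) = 96

φ(280) = 96


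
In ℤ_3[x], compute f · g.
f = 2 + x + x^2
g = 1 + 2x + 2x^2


Expand and collect like terms; reduce coefficients mod 3:
x^0: 2·1 = 2 ≡ 2 (mod 3)
x^1: 2·2 + 1·1 = 5 ≡ 2 (mod 3)
x^2: 2·2 + 1·2 + 1·1 = 7 ≡ 1 (mod 3)
x^3: 1·2 + 1·2 = 4 ≡ 1 (mod 3)
x^4: 1·2 = 2 ≡ 2 (mod 3)
Result: 2 + 2x + x^2 + x^3 + 2x^4

f · g = 2 + 2x + x^2 + x^3 + 2x^4


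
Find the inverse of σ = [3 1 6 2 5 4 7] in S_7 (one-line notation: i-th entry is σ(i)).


To find σ⁻¹, swap domain and range:
σ(1) = 3 → σ⁻¹(3) = 1
σ(2) = 1 → σ⁻¹(1) = 2
σ(3) = 6 → σ⁻¹(6) = 3
σ(4) = 2 → σ⁻¹(2) = 4
σ(5) = 5 → σ⁻¹(5) = 5
σ(6) = 4 → σ⁻¹(4) = 6
σ(7) = 7 → σ⁻¹(7) = 7

σ⁻¹ = [2 4 1 6 5 3 7]


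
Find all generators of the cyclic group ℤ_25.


g generates ℤ_n iff gcd(g,n) = 1
Prime factors of 25: 5
Generators are g ∈ {1,...,24} not divisible by any of these primes.
Generators: {1, 2, 3, 4, 6, 7, 8, 9, 11, 12, 13, 14, 16, 17, 18, 19, 21, 22, 23, 24}
Number of generators = φ(25) = 20

Generators of ℤ_25 = {1, 2, 3, 4, 6, 7, 8, 9, 11, 12, 13, 14, 16, 17, 18, 19, 21, 22, 23, 24}


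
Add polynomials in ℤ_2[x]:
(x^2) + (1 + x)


Add coefficients mod 2:
x^0: 0 + 1 = 1 (mod 2)
x^1: 0 + 1 = 1 (mod 2)
x^2: 1 + 0 = 1 (mod 2)
Result: 1 + x + x^2

f + g = 1 + x + x^2


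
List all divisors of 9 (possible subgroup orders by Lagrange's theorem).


Lagrange's theorem: |H| divides |G|
|G| = 9
Divisors of 9: 1, 3, 9

Possible subgroup orders: {1, 3, 9}


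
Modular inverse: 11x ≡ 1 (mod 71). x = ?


Use the extended Euclidean algorithm to write 1 = 11·s + 71·t; then s mod 71 is the inverse.
Euclidean algorithm:
  11 = 0·71 + 11
  71 = 6·11 + 5
  11 = 2·5 + 1
  5 = 5·1 + 0
gcd(11,71) = 1
Back-substitution gives: 11·(13) + 71·(-2) = 1
So 11⁻¹ ≡ 13 ≡ 13 (mod 71)
Check: 11 × 13 = 143 ≡ 1 (mod 71) ✓

11⁻¹ ≡ 13 (mod 71)


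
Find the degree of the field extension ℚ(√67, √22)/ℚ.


[ℚ(√67,√22):ℚ] = [ℚ(√67,√22):ℚ(√67)]·[ℚ(√67):ℚ] = 2·2 = 4

[ℚ(√67, √22)/ℚ] = 4


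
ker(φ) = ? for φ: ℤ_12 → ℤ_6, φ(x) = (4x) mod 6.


Kernel = preimage of identity
ker(φ) = {x ∈ ℤ_12 : 4x ≡ 0 (mod 6)}. Since 6 | 12, φ is well-defined. The kernel is the cyclic subgroup ⟨3⟩ of ℤ_12 (order 4), i.e. {0, 3, 6, 9}

ker(φ) = {0, 3, 6, 9}


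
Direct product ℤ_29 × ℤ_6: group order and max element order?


|ℤ_29 × ℤ_6| = 29 × 6 = 174
Max element order = lcm(29,6) = 174
Cyclic? Yes (gcd=1)

|ℤ_29×ℤ_6| = 174, max element order = 174


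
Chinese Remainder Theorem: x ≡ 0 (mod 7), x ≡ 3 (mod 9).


m₁ = 7, m₂ = 9, gcd = 1, so CRT applies. M = m₁·m₂ = 63
Let M₁ = M/m₁ = 9, M₂ = M/m₂ = 7
Find y₁ ≡ M₁⁻¹ (mod m₁): 9⁻¹ ≡ 4 (mod 7)
Find y₂ ≡ M₂⁻¹ (mod m₂): 7⁻¹ ≡ 4 (mod 9)
x = a₁·M₁·y₁ + a₂·M₂·y₂ = 0·9·4 + 3·7·4 = 84
Reduce mod 63: x ≡ 21
Check: 21 mod 7 = 0 ✓, 21 mod 9 = 3 ✓

x ≡ 21 (mod 63)


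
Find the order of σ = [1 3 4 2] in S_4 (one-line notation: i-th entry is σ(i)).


Cycle decomposition: (2 3 4)
Cycle lengths: 3
Order = lcm(3) = 3

ord(σ) = 3


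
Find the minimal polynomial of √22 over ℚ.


√22 satisfies x² - 22 = 0, irreducible over ℚ since 22 is squarefree

Minimal polynomial: x² - 22


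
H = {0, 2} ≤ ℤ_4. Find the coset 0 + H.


0 + H = {0 + h (mod 4) : h ∈ H}
0+0=0, 0+2=2

0 + H = {0, 2}


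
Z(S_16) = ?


Z(G) = {g ∈ G | gx = xg for all x ∈ G}
S_n is non-abelian for n ≥ 3; Z(S_16) is trivial

Z(S_16) = {e}


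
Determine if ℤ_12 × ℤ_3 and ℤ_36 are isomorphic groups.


Comparing ℤ_12 × ℤ_3 and ℤ_36:
gcd(12,3) = 3 ≠ 1. Max element order in ℤ_12×ℤ_3 is lcm(12,3) = 12 < 36, so it has no element of order 36

No, ℤ_12 × ℤ_3 ≇ ℤ_36


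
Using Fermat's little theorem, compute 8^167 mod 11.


Fermat's little theorem: if p is prime and gcd(a,p)=1, then a^(p-1) ≡ 1 (mod p)
p = 11 is prime, gcd(8,11) = 1
Reduce exponent: 167 mod 10 = 7
So 8^167 ≡ 8^7 (mod 11)
8^7 mod 11 = 2

8^167 ≡ 2 (mod 11)


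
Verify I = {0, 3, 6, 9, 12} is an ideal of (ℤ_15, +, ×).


Check ideal conditions for I = {0, 3, 6, 9, 12} in ℤ_15:
(1) I is an additive subgroup? Yes
(2) For r ∈ ℤ_15 and a ∈ I: r·a ∈ I? Yes

Yes, I is an ideal of ℤ_15


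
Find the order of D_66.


|D_n| = 2n (n rotations and n reflections)
|D_66| = 2×66 = 132

|D_66| = 132


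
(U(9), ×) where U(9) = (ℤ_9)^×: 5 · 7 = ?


Operation: multiplication mod 9
5 · 7 = (a × b) mod 9 with a = 5, b = 7

5 · 7 = 8


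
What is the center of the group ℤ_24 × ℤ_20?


Z(G) = {g ∈ G | gx = xg for all x ∈ G}
Direct product of abelian groups is abelian, so Z(G) = G

Z(ℤ_24 × ℤ_20) = ℤ_24 × ℤ_20


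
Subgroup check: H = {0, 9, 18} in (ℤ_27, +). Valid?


Subgroup test for H = {0, 9, 18} in (ℤ_27, +):
(1) 0 ∈ H? Yes
(2) Closure: for all a,b ∈ H, (a+b) mod 27 ∈ H? Yes
(3) Inverses: for all a ∈ H, -a mod 27 ∈ H? Yes

Yes, H is a subgroup of ℤ_27


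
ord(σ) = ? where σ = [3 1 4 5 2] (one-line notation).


Cycle decomposition: (1 3 4 5 2)
Cycle lengths: 5
Order = lcm(5) = 5

ord(σ) = 5


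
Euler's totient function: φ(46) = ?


Factor n: 46 = 2 × 23
φ(n) = n · ∏(1 - 1/p) over distinct primes p | n
φ(46) = 46 · (1 - 1/2) · (1 - 1/23) = 22

φ(46) = 22


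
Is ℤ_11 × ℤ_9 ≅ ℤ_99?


Comparing ℤ_11 × ℤ_9 and ℤ_99:
gcd(11,9) = 1, so ℤ_11 × ℤ_9 ≅ ℤ_99 (CRT)

Yes, ℤ_11 × ℤ_9 ≅ ℤ_99


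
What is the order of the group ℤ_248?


ℤ_n has n elements.

|ℤ_248| = 248


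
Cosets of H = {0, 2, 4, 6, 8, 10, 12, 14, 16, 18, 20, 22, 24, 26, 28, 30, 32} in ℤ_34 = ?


H = {0, 2, 4, 6, 8, 10, 12, 14, 16, 18, 20, 22, 24, 26, 28, 30, 32}, |H| = 17
Number of cosets = |G|/|H| = 34/17 = 2
0 + H = {0, 2, 4, 6, 8, 10, 12, 14, 16, 18, 20, 22, 24, 26, 28, 30, 32}
1 + H = {1, 3, 5, 7, 9, 11, 13, 15, 17, 19, 21, 23, 25, 27, 29, 31, 33}

Cosets: 0+H={0,2,4,6,8,10,12,14,16,18,20,22,24,26,28,30,32}; 1+H={1,3,5,7,9,11,13,15,17,19,21,23,25,27,29,31,33}


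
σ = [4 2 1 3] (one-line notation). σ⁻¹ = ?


To find σ⁻¹, swap domain and range:
σ(1) = 4 → σ⁻¹(4) = 1
σ(2) = 2 → σ⁻¹(2) = 2
σ(3) = 1 → σ⁻¹(1) = 3
σ(4) = 3 → σ⁻¹(3) = 4

σ⁻¹ = [3 2 4 1]


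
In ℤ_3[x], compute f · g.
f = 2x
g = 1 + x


Expand and collect like terms; reduce coefficients mod 3:
x^0: 0·1 = 0 ≡ 0 (mod 3)
x^1: 0·1 + 2·1 = 2 ≡ 2 (mod 3)
x^2: 2·1 = 2 ≡ 2 (mod 3)
Result: 2x + 2x^2

f · g = 2x + 2x^2


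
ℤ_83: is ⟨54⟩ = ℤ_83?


g generates ℤ_n iff gcd(g, n) = 1
gcd(54, 83) = 1
Since gcd = 1, 54 is a generator.

Yes, 54 generates ℤ_83


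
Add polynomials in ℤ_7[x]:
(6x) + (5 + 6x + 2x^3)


Add coefficients mod 7:
x^0: 0 + 5 = 5 (mod 7)
x^1: 6 + 6 = 5 (mod 7)
x^2: 0 + 0 = 0 (mod 7)
x^3: 0 + 2 = 2 (mod 7)
Result: 5 + 5x + 2x^3

f + g = 5 + 5x + 2x^3


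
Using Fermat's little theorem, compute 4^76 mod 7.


Fermat's little theorem: if p is prime and gcd(a,p)=1, then a^(p-1) ≡ 1 (mod p)
p = 7 is prime, gcd(4,7) = 1
Reduce exponent: 76 mod 6 = 4
So 4^76 ≡ 4^4 (mod 7)
4^4 mod 7 = 4

4^76 ≡ 4 (mod 7)


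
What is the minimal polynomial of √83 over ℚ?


√83 satisfies x² - 83 = 0, irreducible over ℚ since 83 is squarefree

Minimal polynomial: x² - 83


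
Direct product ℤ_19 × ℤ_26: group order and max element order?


|ℤ_19 × ℤ_26| = 19 × 26 = 494
Max element order = lcm(19,26) = 494
Cyclic? Yes (gcd=1)

|ℤ_19×ℤ_26| = 494, max element order = 494


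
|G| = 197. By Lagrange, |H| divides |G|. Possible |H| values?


Lagrange's theorem: |H| divides |G|
|G| = 197
Divisors of 197: 1, 197

Possible subgroup orders: {1, 197}


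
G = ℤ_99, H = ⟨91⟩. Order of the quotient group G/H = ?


|⟨91⟩| = n / gcd(91, 99) = 99 / 1 = 99
H is normal (ℤ_99 is abelian).
|G/H| = |G| / |H| = 99 / 99 = 1

|G/H| = 1


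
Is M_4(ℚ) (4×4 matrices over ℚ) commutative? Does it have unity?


Matrix multiplication is non-commutative for n ≥ 2; the identity matrix I is the unity; singular matrices give zero divisors, so not an integral domain
Commutative: No
Integral domain: No
Has unity: Yes

M_4(ℚ) (4×4 matrices over ℚ): Commutative=No, Unity=Yes


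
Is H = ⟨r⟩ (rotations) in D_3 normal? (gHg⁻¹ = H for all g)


H = ⟨r⟩ (rotations) in D_3
The rotation subgroup ⟨r⟩ has index 2 in D_3, so it is normal

Yes, normal subgroup


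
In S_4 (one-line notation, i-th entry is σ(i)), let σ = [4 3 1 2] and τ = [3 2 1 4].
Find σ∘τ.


σ∘τ: apply τ first, then σ
1 →τ 3 →σ 1
2 →τ 2 →σ 3
3 →τ 1 →σ 4
4 →τ 4 →σ 2

σ∘τ = [1 3 4 2]


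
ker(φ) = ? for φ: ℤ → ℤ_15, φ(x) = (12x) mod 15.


Kernel = preimage of identity
ker(φ) = {x ∈ ℤ : 12x ≡ 0 (mod 15)}. gcd(12,15) = 3, so 12x ≡ 0 (mod 15) ⟺ x ≡ 0 (mod 15/3 = 5). Hence ker(φ) = 5ℤ

ker(φ) = 5ℤ


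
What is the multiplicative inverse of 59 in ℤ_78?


Use the extended Euclidean algorithm to write 1 = 59·s + 78·t; then s mod 78 is the inverse.
Euclidean algorithm:
  59 = 0·78 + 59
  78 = 1·59 + 19
  59 = 3·19 + 2
  19 = 9·2 + 1
  2 = 2·1 + 0
gcd(59,78) = 1
Back-substitution gives: 59·(-37) + 78·(28) = 1
So 59⁻¹ ≡ -37 ≡ 41 (mod 78)
Check: 59 × 41 = 2419 ≡ 1 (mod 78) ✓

59⁻¹ ≡ 41 (mod 78)


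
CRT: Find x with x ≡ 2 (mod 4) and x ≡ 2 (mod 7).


m₁ = 4, m₂ = 7, gcd = 1, so CRT applies. M = m₁·m₂ = 28
Let M₁ = M/m₁ = 7, M₂ = M/m₂ = 4
Find y₁ ≡ M₁⁻¹ (mod m₁): 7⁻¹ ≡ 3 (mod 4)
Find y₂ ≡ M₂⁻¹ (mod m₂): 4⁻¹ ≡ 2 (mod 7)
x = a₁·M₁·y₁ + a₂·M₂·y₂ = 2·7·3 + 2·4·2 = 58
Reduce mod 28: x ≡ 2
Check: 2 mod 4 = 2 ✓, 2 mod 7 = 2 ✓

x ≡ 2 (mod 28)


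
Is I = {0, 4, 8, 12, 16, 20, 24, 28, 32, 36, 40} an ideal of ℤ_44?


Check ideal conditions for I = {0, 4, 8, 12, 16, 20, 24, 28, 32, 36, 40} in ℤ_44:
(1) I is an additive subgroup? Yes
(2) For r ∈ ℤ_44 and a ∈ I: r·a ∈ I? Yes

Yes, I is an ideal of ℤ_44


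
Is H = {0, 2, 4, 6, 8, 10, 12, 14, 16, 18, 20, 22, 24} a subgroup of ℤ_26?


Subgroup test for H = {0, 2, 4, 6, 8, 10, 12, 14, 16, 18, 20, 22, 24} in (ℤ_26, +):
(1) 0 ∈ H? Yes
(2) Closure: for all a,b ∈ H, (a+b) mod 26 ∈ H? Yes
(3) Inverses: for all a ∈ H, -a mod 26 ∈ H? Yes

Yes, H is a subgroup of ℤ_26


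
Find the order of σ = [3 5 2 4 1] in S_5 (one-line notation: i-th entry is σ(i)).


Cycle decomposition: (1 3 2 5)
Cycle lengths: 4
Order = lcm(4) = 4

ord(σ) = 4


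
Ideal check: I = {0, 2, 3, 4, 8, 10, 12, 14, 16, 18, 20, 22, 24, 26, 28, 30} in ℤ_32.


Check ideal conditions for I = {0, 2, 3, 4, 8, 10, 12, 14, 16, 18, 20, 22, 24, 26, 28, 30} in ℤ_32:
(1) I is an additive subgroup? No
(2) For r ∈ ℤ_32 and a ∈ I: r·a ∈ I? No  [counterexample: r=2, a=3, r·a mod 32 = 6 ∉ I]

No, I is not an ideal of ℤ_32


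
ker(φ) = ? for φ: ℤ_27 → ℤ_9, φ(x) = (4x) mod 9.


Kernel = preimage of identity
ker(φ) = {x ∈ ℤ_27 : 4x ≡ 0 (mod 9)}. Since 9 | 27, φ is well-defined. The kernel is the cyclic subgroup ⟨9⟩ of ℤ_27 (order 3), i.e. {0, 9, 18}

ker(φ) = {0, 9, 18}


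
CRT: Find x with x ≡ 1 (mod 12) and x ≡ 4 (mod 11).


m₁ = 12, m₂ = 11, gcd = 1, so CRT applies. M = m₁·m₂ = 132
Let M₁ = M/m₁ = 11, M₂ = M/m₂ = 12
Find y₁ ≡ M₁⁻¹ (mod m₁): 11⁻¹ ≡ 11 (mod 12)
Find y₂ ≡ M₂⁻¹ (mod m₂): 12⁻¹ ≡ 1 (mod 11)
x = a₁·M₁·y₁ + a₂·M₂·y₂ = 1·11·11 + 4·12·1 = 169
Reduce mod 132: x ≡ 37
Check: 37 mod 12 = 1 ✓, 37 mod 11 = 4 ✓

x ≡ 37 (mod 132)


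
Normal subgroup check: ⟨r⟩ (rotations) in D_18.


H = ⟨r⟩ (rotations) in D_18
The rotation subgroup ⟨r⟩ has index 2 in D_18, so it is normal

Yes, normal subgroup


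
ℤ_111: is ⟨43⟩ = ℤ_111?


g generates ℤ_n iff gcd(g, n) = 1
gcd(43, 111) = 1
Since gcd = 1, 43 is a generator.

Yes, 43 generates ℤ_111


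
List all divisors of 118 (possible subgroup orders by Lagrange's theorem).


Lagrange's theorem: |H| divides |G|
|G| = 118
Divisors of 118: 1, 2, 59, 118

Possible subgroup orders: {1, 2, 59, 118}


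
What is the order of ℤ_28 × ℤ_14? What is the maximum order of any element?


|ℤ_28 × ℤ_14| = 28 × 14 = 392
Max element order = lcm(28,14) = 28
Cyclic? No (gcd=14)

|ℤ_28×ℤ_14| = 392, max element order = 28


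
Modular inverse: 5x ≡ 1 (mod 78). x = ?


Use the extended Euclidean algorithm to write 1 = 5·s + 78·t; then s mod 78 is the inverse.
Euclidean algorithm:
  5 = 0·78 + 5
  78 = 15·5 + 3
  5 = 1·3 + 2
  3 = 1·2 + 1
  2 = 2·1 + 0
gcd(5,78) = 1
Back-substitution gives: 5·(-31) + 78·(2) = 1
So 5⁻¹ ≡ -31 ≡ 47 (mod 78)
Check: 5 × 47 = 235 ≡ 1 (mod 78) ✓

5⁻¹ ≡ 47 (mod 78)


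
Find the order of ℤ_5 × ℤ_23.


|A × B| = |A| · |B|
|ℤ_5 × ℤ_23| = 5 × 23 = 115

|ℤ_5 × ℤ_23| = 115


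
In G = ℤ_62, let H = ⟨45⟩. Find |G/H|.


|⟨45⟩| = n / gcd(45, 62) = 62 / 1 = 62
H is normal (ℤ_62 is abelian).
|G/H| = |G| / |H| = 62 / 62 = 1

|G/H| = 1


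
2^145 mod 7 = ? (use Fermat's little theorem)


Fermat's little theorem: if p is prime and gcd(a,p)=1, then a^(p-1) ≡ 1 (mod p)
p = 7 is prime, gcd(2,7) = 1
Reduce exponent: 145 mod 6 = 1
So 2^145 ≡ 2^1 (mod 7)
2^1 mod 7 = 2

2^145 ≡ 2 (mod 7)


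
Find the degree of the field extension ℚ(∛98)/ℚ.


∛98 has minimal polynomial x³ - 98 (irreducible over ℚ since 98 is not a perfect cube)

[ℚ(∛98)/ℚ] = 3


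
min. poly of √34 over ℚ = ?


√34 satisfies x² - 34 = 0, irreducible over ℚ since 34 is squarefree

Minimal polynomial: x² - 34


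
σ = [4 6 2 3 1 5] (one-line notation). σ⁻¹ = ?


To find σ⁻¹, swap domain and range:
σ(1) = 4 → σ⁻¹(4) = 1
σ(2) = 6 → σ⁻¹(6) = 2
σ(3) = 2 → σ⁻¹(2) = 3
σ(4) = 3 → σ⁻¹(3) = 4
σ(5) = 1 → σ⁻¹(1) = 5
σ(6) = 5 → σ⁻¹(5) = 6

σ⁻¹ = [5 3 4 1 6 2]


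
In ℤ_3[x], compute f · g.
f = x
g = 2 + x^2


Expand and collect like terms; reduce coefficients mod 3:
x^0: 0·2 = 0 ≡ 0 (mod 3)
x^1: 0·0 + 1·2 = 2 ≡ 2 (mod 3)
x^2: 0·1 + 1·0 = 0 ≡ 0 (mod 3)
x^3: 1·1 = 1 ≡ 1 (mod 3)
Result: 2x + x^3

f · g = 2x + x^3


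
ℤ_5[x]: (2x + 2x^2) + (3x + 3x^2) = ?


Add coefficients mod 5:
x^0: 0 + 0 = 0 (mod 5)
x^1: 2 + 3 = 0 (mod 5)
x^2: 2 + 3 = 0 (mod 5)
Result: 0

f + g = 0


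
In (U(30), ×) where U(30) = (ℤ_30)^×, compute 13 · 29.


Operation: multiplication mod 30
13 · 29 = (a × b) mod 30 with a = 13, b = 29

13 · 29 = 17


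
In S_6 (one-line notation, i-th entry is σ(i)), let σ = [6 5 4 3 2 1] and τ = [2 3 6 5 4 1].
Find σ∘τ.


σ∘τ: apply τ first, then σ
1 →τ 2 →σ 5
2 →τ 3 →σ 4
3 →τ 6 →σ 1
4 →τ 5 →σ 2
5 →τ 4 →σ 3
6 →τ 1 →σ 6

σ∘τ = [5 4 1 2 3 6]


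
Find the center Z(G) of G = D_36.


Z(G) = {g ∈ G | gx = xg for all x ∈ G}
For even n, Z(D_n) = {e, r^(n/2)}: the 180° rotation r^18 commutes with every reflection and rotation

Z(D_36) = {e, r^18}


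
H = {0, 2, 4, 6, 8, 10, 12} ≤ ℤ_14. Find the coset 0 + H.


0 + H = {0 + h (mod 14) : h ∈ H}
0+0=0, 0+2=2, 0+4=4, 0+6=6, 0+8=8, 0+10=10, 0+12=12

0 + H = {0, 2, 4, 6, 8, 10, 12}


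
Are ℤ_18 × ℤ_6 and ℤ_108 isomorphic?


Comparing ℤ_18 × ℤ_6 and ℤ_108:
gcd(18,6) = 6 ≠ 1. Max element order in ℤ_18×ℤ_6 is lcm(18,6) = 18 < 108, so it has no element of order 108

No, ℤ_18 × ℤ_6 ≇ ℤ_108


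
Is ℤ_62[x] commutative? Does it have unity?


ℤ_62 has zero divisors (2·31 ≡ 0), and these lift to constant zero divisors in ℤ_62[x]; so not an integral domain
Commutative: Yes
Integral domain: No
Has unity: Yes

ℤ_62[x]: Commutative=Yes, Unity=Yes


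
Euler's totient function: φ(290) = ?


Factor n: 290 = 2 × 5 × 29
φ(n) = n · ∏(1 - 1/p) over distinct primes p | n
φ(290) = 290 · (1 - 1/2) · (1 - 1/5) · (1 - 1/29) = 112

φ(290) = 112


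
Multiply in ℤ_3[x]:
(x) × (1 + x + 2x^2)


Expand and collect like terms; reduce coefficients mod 3:
x^0: 0·1 = 0 ≡ 0 (mod 3)
x^1: 0·1 + 1·1 = 1 ≡ 1 (mod 3)
x^2: 0·2 + 1·1 = 1 ≡ 1 (mod 3)
x^3: 1·2 = 2 ≡ 2 (mod 3)
Result: x + x^2 + 2x^3

f · g = x + x^2 + 2x^3


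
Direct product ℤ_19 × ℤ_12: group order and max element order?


|ℤ_19 × ℤ_12| = 19 × 12 = 228
Max element order = lcm(19,12) = 228
Cyclic? Yes (gcd=1)

|ℤ_19×ℤ_12| = 228, max element order = 228


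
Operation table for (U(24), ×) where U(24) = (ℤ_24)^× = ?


Elements: {1, 5, 7, 11, 13, 17, 19, 23}
Operation: multiplication mod 24
Entry (a, b) = (a × b) mod 24

Cayley table:
   |  1 |  5 |  7 | 11 | 13 | 17 | 19 | 23
 1 |  1 |  5 |  7 | 11 | 13 | 17 | 19 | 23
 5 |  5 |  1 | 11 |  7 | 17 | 13 | 23 | 19
 7 |  7 | 11 |  1 |  5 | 19 | 23 | 13 | 17
11 | 11 |  7 |  5 |  1 | 23 | 19 | 17 | 13
13 | 13 | 17 | 19 | 23 |  1 |  5 |  7 | 11
17 | 17 | 13 | 23 | 19 |  5 |  1 | 11 |  7
19 | 19 | 23 | 13 | 17 |  7 | 11 |  1 |  5
23 | 23 | 19 | 17 | 13 | 11 |  7 |  5 |  1


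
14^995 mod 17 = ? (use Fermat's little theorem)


Fermat's little theorem: if p is prime and gcd(a,p)=1, then a^(p-1) ≡ 1 (mod p)
p = 17 is prime, gcd(14,17) = 1
Reduce exponent: 995 mod 16 = 3
So 14^995 ≡ 14^3 (mod 17)
14^3 mod 17 = 7

14^995 ≡ 7 (mod 17)


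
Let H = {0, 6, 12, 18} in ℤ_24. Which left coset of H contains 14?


14 + H = {14 + h (mod 24) : h ∈ H}
14+0=14, 14+6=20, 14+12=2, 14+18=8
14 + H = {2, 8, 14, 20} = 2 + H

14 + H = {2, 8, 14, 20}


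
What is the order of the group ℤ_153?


ℤ_n has n elements.

|ℤ_153| = 153


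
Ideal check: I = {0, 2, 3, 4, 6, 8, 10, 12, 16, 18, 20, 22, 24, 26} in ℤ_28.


Check ideal conditions for I = {0, 2, 3, 4, 6, 8, 10, 12, 16, 18, 20, 22, 24, 26} in ℤ_28:
(1) I is an additive subgroup? No
(2) For r ∈ ℤ_28 and a ∈ I: r·a ∈ I? No  [counterexample: r=3, a=3, r·a mod 28 = 9 ∉ I]

No, I is not an ideal of ℤ_28


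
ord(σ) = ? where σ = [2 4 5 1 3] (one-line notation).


Cycle decomposition: (1 2 4) (3 5)
Cycle lengths: 3, 2
Order = lcm(3, 2) = 6

ord(σ) = 6


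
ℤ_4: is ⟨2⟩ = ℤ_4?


g generates ℤ_n iff gcd(g, n) = 1
gcd(2, 4) = 2
Since gcd = 2 ≠ 1, ⟨2⟩ has order 2 < 4, so 2 is not a generator.

No, 2 does not generate ℤ_4


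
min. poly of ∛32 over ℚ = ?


∛32 satisfies x³ - 32 = 0, irreducible over ℚ (no rational root; 32 is not a perfect cube)

Minimal polynomial: x³ - 32


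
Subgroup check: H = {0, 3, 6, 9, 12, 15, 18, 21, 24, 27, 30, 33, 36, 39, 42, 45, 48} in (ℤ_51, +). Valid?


Subgroup test for H = {0, 3, 6, 9, 12, 15, 18, 21, 24, 27, 30, 33, 36, 39, 42, 45, 48} in (ℤ_51, +):
(1) 0 ∈ H? Yes
(2) Closure: for all a,b ∈ H, (a+b) mod 51 ∈ H? Yes
(3) Inverses: for all a ∈ H, -a mod 51 ∈ H? Yes

Yes, H is a subgroup of ℤ_51


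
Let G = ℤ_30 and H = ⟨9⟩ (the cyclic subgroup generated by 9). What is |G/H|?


|⟨9⟩| = n / gcd(9, 30) = 30 / 3 = 10
H is normal (ℤ_30 is abelian).
|G/H| = |G| / |H| = 30 / 10 = 3

|G/H| = 3


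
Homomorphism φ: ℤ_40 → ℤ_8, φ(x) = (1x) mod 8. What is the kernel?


Kernel = preimage of identity
ker(φ) = {x ∈ ℤ_40 : 1x ≡ 0 (mod 8)}. Since 8 | 40, φ is well-defined. The kernel is the cyclic subgroup ⟨8⟩ of ℤ_40 (order 5), i.e. {0, 8, 16, 24, 32}

ker(φ) = {0, 8, 16, 24, 32}


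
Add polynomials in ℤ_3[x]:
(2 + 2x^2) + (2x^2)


Add coefficients mod 3:
x^0: 2 + 0 = 2 (mod 3)
x^1: 0 + 0 = 0 (mod 3)
x^2: 2 + 2 = 1 (mod 3)
Result: 2 + x^2

f + g = 2 + x^2


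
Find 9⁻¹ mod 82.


Use the extended Euclidean algorithm to write 1 = 9·s + 82·t; then s mod 82 is the inverse.
Euclidean algorithm:
  9 = 0·82 + 9
  82 = 9·9 + 1
  9 = 9·1 + 0
gcd(9,82) = 1
Back-substitution gives: 9·(-9) + 82·(1) = 1
So 9⁻¹ ≡ -9 ≡ 73 (mod 82)
Check: 9 × 73 = 657 ≡ 1 (mod 82) ✓

9⁻¹ ≡ 73 (mod 82)


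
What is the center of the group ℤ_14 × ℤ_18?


Z(G) = {g ∈ G | gx = xg for all x ∈ G}
Direct product of abelian groups is abelian, so Z(G) = G

Z(ℤ_14 × ℤ_18) = ℤ_14 × ℤ_18


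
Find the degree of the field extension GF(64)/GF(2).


GF(64) = GF(2^6), so the extension degree is 6

[GF(64)/GF(2)] = 6


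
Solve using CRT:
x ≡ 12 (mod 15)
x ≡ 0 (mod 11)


m₁ = 15, m₂ = 11, gcd = 1, so CRT applies. M = m₁·m₂ = 165
Let M₁ = M/m₁ = 11, M₂ = M/m₂ = 15
Find y₁ ≡ M₁⁻¹ (mod m₁): 11⁻¹ ≡ 11 (mod 15)
Find y₂ ≡ M₂⁻¹ (mod m₂): 15⁻¹ ≡ 3 (mod 11)
x = a₁·M₁·y₁ + a₂·M₂·y₂ = 12·11·11 + 0·15·3 = 1452
Reduce mod 165: x ≡ 132
Check: 132 mod 15 = 12 ✓, 132 mod 11 = 0 ✓

x ≡ 132 (mod 165)


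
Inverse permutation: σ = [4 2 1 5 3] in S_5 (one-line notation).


To find σ⁻¹, swap domain and range:
σ(1) = 4 → σ⁻¹(4) = 1
σ(2) = 2 → σ⁻¹(2) = 2
σ(3) = 1 → σ⁻¹(1) = 3
σ(4) = 5 → σ⁻¹(5) = 4
σ(5) = 3 → σ⁻¹(3) = 5

σ⁻¹ = [3 2 5 1 4]


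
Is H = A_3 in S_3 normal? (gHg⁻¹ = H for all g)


H = A_3 in S_3
A_3 has index 2 in S_3, and every subgroup of index 2 is normal

Yes, normal subgroup


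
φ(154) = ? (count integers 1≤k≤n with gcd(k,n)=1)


Factor n: 154 = 2 × 7 × 11
φ(n) = n · ∏(1 - 1/p) over distinct primes p | n
φ(154) = 154 · (1 - 1/2) · (1 - 1/7) · (1 - 1/11) = 60

φ(154) = 60
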